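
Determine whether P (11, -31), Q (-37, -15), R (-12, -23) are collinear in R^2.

No

PQ = (-48, 16), PR = (-23, 8).
If collinear, PR would be a scalar multiple of PQ. But (-48)·(8) ≠ (16)·(-23) (difference -16), so they are not parallel; the points are not collinear.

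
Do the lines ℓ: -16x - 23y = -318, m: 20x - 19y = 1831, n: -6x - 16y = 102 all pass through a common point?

Intersecting ℓ and m: solving the 2×2 system gives (x, y) = (48155/764, -5734/191).
Substitute into n: (-6)(48155/764) + (-16)(-5734/191) = 39023/382.
But n requires 102 ≠ 39023/382, so the three lines have no common point.

No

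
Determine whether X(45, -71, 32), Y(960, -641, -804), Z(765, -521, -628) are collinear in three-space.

No

XY = (915, -570, -836), XZ = (720, -450, -660).
Comparing components 3 and 1: (-836)(720) − (915)(-660) = 1980 ≠ 0, so XY and XZ are not parallel and the points are not collinear.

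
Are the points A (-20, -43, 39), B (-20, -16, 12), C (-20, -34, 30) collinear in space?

Yes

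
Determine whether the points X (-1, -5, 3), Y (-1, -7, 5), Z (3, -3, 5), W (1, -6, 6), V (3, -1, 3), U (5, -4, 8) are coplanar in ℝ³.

Yes

The plane through X, Y, Z has normal n = XY × XZ = (-8, 8, 8) and equation n·P = -8.
Checking the remaining points: n·W = -8, n·V = -8, n·U = -8.
All equal -8, so all 6 points lie in one plane.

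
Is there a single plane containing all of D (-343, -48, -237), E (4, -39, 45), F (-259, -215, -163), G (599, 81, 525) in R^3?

Yes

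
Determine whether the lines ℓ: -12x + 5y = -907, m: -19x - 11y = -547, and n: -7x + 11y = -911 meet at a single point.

No

Intersecting ℓ and m: solving the 2×2 system gives (x, y) = (56, -47).
Substitute into n: (-7)(56) + (11)(-47) = -909.
But n requires -911 ≠ -909, so the three lines have no common point.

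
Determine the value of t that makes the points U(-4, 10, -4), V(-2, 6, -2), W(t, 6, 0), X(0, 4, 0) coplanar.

0

Normal to plane UVX: n = (-4, 0, 4); plane equation n·P = 0.
Requiring n·W = 0: (-4)t + (0) = 0.
So t = 0.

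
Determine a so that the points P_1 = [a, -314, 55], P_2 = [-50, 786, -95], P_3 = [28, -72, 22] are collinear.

50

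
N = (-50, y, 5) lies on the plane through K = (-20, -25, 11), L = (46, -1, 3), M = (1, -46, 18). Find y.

-7

The plane through K, L, M has equation −630y − 1890z = -5040.
Substituting N: (-630)y + (-9450) = -5040, so y = -7.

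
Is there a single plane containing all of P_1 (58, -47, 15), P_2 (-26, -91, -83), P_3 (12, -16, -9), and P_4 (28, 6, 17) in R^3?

With P_1 as base: P_1P_2 = (-84, -44, -98), P_1P_3 = (-46, 31, -24), P_1P_4 = (-30, 53, 2).
P_1P_3 × P_1P_4 = (1334, 812, -1508).
P_1P_2 · (P_1P_3 × P_1P_4) = 0.
The scalar triple product vanishes, so the four points are coplanar.

Yes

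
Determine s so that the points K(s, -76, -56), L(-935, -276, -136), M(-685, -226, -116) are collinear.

Direction LM = (250, 50, 20). From the y-coordinate of K, the parameter along the line is τ = (-76 − (-276))/50 = 4.
Then s = (-935) + 4·(250) = 65.

65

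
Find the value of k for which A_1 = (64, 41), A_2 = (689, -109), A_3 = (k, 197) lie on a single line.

-586

Collinearity: (A_3 − A_1) must be parallel to (A_2 − A_1) = (625, -150).
Cross-multiplying the components: (k − 64)·(-150) = (156)·(625).
Solving gives k = -586.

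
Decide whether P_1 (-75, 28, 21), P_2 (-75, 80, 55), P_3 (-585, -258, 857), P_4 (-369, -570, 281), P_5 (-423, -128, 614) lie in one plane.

The plane through P_1, P_2, P_3 has normal n = P_1P_2 × P_1P_3 = (53196, -17340, 26520) and equation n·P = -3918300.
Checking the remaining points: n·P_4 = -2293404, n·P_5 = -3999108.
Since n·P_4 = -2293404 ≠ -3918300, P_4 is off the plane and the points are not all coplanar.

No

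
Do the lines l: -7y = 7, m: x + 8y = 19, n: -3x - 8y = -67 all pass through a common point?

Lines aᵢx + bᵢy = cᵢ with pairwise distinct directions are concurrent exactly when det[aᵢ bᵢ cᵢ] = 0.
Here the determinant is 42.
Nonzero, so no common point exists.

No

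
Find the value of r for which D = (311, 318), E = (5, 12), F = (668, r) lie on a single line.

675

The three points are collinear iff det[DE; DF] = 0.
This determinant is linear in r: (-306)r + (206550) = 0, so r = 675.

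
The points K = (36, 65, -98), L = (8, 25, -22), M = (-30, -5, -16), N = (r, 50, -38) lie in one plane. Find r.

36

Normal to plane KLM: n = (2040, -2720, -680); plane equation n·P = -36720.
Requiring n·N = -36720: (2040)r + (-110160) = -36720.
So r = 36.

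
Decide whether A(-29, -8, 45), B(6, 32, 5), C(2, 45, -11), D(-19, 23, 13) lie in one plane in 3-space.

With A as base: AB = (35, 40, -40), AC = (31, 53, -56), AD = (10, 31, -32).
AC × AD = (40, 432, 431).
AB · (AC × AD) = 1440.
Since 1440 ≠ 0, the four points are not coplanar.

No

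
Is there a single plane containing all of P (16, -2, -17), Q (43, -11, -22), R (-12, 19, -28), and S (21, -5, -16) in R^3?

The four points are coplanar iff the 3×3 determinant with rows PQ, PR, PS is zero.
Rows: (27, -9, -5), (-28, 21, -11), (5, -3, 1).
Expanding along the first row: (27)(-12) − (-9)(27) + (-5)(-21) = 24.
Nonzero ⇒ not coplanar.

No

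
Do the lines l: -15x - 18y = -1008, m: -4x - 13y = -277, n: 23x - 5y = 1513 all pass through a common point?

Yes

The three lines meet at one point iff the augmented coefficient matrix [aᵢ bᵢ cᵢ] has rank < 3, i.e. its determinant vanishes.
Here the determinant is 0.
It vanishes, so the lines are concurrent at (66, 1).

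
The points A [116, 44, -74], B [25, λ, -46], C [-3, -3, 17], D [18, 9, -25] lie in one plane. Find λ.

Normal to plane ACD: n = (882, -3087, -441); plane equation n·P = -882.
Requiring n·B = -882: (-3087)λ + (42336) = -882.
So λ = 14.

14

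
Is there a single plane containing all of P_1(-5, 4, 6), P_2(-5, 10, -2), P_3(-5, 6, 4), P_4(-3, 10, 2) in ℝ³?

No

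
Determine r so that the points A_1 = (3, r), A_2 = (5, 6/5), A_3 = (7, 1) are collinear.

Collinearity: (A_1 − A_2) must be parallel to (A_3 − A_2) = (2, -1/5).
Cross-multiplying the components: (r − 6/5)·(2) = (-2)·(-1/5).
Solving gives r = 7/5.

7/5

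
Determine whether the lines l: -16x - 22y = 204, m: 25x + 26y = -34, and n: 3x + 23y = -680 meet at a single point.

Yes

Lines aᵢx + bᵢy = cᵢ with pairwise distinct directions are concurrent exactly when det[aᵢ bᵢ cᵢ] = 0.
Here the determinant is 0.
It vanishes, so the lines are concurrent at (34, -34).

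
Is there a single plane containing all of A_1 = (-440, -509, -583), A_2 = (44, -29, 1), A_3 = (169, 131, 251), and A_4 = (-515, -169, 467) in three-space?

With A_1 as base: A_1A_2 = (484, 480, 584), A_1A_3 = (609, 640, 834), A_1A_4 = (-75, 340, 1050).
A_1A_3 × A_1A_4 = (388440, -702000, 255060).
A_1A_2 · (A_1A_3 × A_1A_4) = 0.
The scalar triple product vanishes, so the four points are coplanar.

Yes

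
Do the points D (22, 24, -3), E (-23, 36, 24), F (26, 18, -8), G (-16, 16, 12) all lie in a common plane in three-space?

A normal to the plane through D, E, F is n = DE × DF = (102, -117, 222).
The plane has equation n·P = -1230. For G: n·G = -840.
-840 ≠ -1230, so G is off the plane.

No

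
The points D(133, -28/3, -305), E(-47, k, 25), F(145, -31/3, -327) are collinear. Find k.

Direction DF = (12, -1, -22). From the x-coordinate of E, the parameter along the line is τ = (-47 − 133)/12 = -15.
Then k = (-28/3) + (-15)·(-1) = 17/3.

17/3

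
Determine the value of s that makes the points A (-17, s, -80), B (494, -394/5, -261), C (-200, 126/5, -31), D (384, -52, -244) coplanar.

-42/5

Coplanarity ⇔ det[AB; AC; AD] = 0.
Expanding, this is linear in s: (13502)s + (567084/5) = 0.
So s = -42/5.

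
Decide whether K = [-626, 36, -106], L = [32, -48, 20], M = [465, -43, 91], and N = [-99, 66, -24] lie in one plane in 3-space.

No

A normal to the plane through K, L, M is n = KL × KM = (-6594, 7840, 39662).
The plane has equation n·P = 205912. For N: n·N = 218358.
218358 ≠ 205912, so N is off the plane.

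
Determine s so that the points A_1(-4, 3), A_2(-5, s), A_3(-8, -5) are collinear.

The three points are collinear iff det[A_1A_2; A_1A_3] = 0.
This determinant is linear in s: (4)s + (-4) = 0, so s = 1.

1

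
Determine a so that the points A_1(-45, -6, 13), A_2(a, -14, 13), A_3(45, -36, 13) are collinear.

-21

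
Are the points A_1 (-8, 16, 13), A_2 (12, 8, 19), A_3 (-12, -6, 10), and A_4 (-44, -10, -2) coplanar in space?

No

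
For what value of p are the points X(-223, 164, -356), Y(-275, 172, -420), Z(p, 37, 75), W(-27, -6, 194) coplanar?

The points are coplanar iff XY · (XZ × XW) = 0.
Expanding, this is linear in p: (6480)p + (349920) = 0.
So p = -54.

-54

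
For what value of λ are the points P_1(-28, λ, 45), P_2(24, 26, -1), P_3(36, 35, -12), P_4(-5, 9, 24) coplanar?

The points are coplanar iff P_1P_2 · (P_1P_3 × P_1P_4) = 0.
Expanding, this is linear in λ: (-19)λ + (-152) = 0.
So λ = -8.

-8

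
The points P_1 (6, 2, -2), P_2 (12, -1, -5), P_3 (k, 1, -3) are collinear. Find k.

8

Collinearity requires P_1P_2 × P_1P_3 = 0; each component is linear in k.
The y-component gives (-3)k + (24) = 0, so k = 8.
The remaining components then also vanish.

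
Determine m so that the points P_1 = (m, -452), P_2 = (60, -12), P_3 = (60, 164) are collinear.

60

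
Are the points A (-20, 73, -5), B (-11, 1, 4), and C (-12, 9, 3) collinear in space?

Yes

AB = (9, -72, 9), AC = (8, -64, 8).
Each component of AC is 8/9 times the corresponding component of AB, so AC = 8/9·AB and the points are collinear.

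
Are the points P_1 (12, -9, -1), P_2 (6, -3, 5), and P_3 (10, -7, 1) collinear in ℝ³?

Yes

P_1P_2 = (-6, 6, 6), P_1P_3 = (-2, 2, 2).
Each component of P_1P_3 is 1/3 times the corresponding component of P_1P_2, so P_1P_3 = 1/3·P_1P_2 and the points are collinear.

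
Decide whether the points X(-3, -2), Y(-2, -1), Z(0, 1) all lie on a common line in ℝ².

Yes

XY = (1, 1), XZ = (3, 3).
Twice the signed area of △XYZ is (1)(3) − (1)(3) = 0.
The triangle is degenerate (zero area), so the points are collinear.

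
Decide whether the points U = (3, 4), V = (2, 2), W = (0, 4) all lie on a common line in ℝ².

UV = (-1, -2), UW = (-3, 0).
Twice the signed area of △UVW is (-1)(0) − (-2)(-3) = -6.
The area is nonzero, so the three points are not collinear.

No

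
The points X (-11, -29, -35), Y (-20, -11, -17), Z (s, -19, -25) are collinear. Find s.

Collinearity requires XY × XZ = 0; each component is linear in s.
The y-component gives (18)s + (288) = 0, so s = -16.
The remaining components then also vanish.

-16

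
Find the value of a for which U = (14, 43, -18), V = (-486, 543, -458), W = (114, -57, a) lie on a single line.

70

Direction UV = (-500, 500, -440). From the x-coordinate of W, the parameter along the line is τ = (114 − 14)/(-500) = -1/5.
Then a = (-18) + (-1/5)·(-440) = 70.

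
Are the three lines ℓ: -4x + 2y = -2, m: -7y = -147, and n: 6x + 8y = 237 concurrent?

Intersecting ℓ and m: solving the 2×2 system gives (x, y) = (11, 21).
Substitute into n: (6)(11) + (8)(21) = 234.
But n requires 237 ≠ 234, so the three lines have no common point.

No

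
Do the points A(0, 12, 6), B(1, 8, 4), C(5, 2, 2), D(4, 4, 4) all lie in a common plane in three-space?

No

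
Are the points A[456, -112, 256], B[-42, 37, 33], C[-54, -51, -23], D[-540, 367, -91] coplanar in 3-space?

No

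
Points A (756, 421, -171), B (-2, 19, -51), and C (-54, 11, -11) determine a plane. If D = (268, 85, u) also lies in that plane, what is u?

A normal to the plane is n = AB × AC = (-15120, 24080, -14840).
D lies in the plane iff n · AD = 0.
This gives (-14840)u + (-3249960) = 0, so u = -219.

-219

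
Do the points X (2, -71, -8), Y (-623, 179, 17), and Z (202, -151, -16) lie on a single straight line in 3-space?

Yes

XY = (-625, 250, 25), XZ = (200, -80, -8).
XY × XZ = (0, 0, 0).
The cross product vanishes, so the three points are collinear.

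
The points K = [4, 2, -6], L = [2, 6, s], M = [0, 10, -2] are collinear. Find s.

-4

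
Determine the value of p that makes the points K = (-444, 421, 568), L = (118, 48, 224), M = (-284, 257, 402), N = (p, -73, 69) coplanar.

Normal to plane KLM: n = (5502, 38252, -32488); plane equation n·P = -4791980.
Requiring n·N = -4791980: (5502)p + (-5034068) = -4791980.
So p = 44.

44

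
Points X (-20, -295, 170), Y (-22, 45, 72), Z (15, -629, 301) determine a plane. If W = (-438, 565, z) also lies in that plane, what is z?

-512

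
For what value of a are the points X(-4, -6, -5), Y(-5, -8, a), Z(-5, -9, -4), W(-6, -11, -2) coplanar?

-3

Normal to plane XZW: n = (-4, 1, -1); plane equation n·P = 15.
Requiring n·Y = 15: (-1)a + (12) = 15.
So a = -3.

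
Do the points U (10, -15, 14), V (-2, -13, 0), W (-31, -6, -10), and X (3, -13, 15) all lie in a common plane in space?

A normal to the plane through U, V, W is n = UV × UW = (78, 286, -26).
The plane has equation n·P = -3874. For X: n·X = -3874.
Equal, so X lies in the plane and all four are coplanar.

Yes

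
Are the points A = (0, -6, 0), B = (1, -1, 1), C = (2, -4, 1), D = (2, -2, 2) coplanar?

No

The four points are coplanar iff the 3×3 determinant with rows AB, AC, AD is zero.
Rows: (1, 5, 1), (2, 2, 1), (2, 4, 2).
Expanding along the first row: (1)(0) − (5)(2) + (1)(4) = -6.
Nonzero ⇒ not coplanar.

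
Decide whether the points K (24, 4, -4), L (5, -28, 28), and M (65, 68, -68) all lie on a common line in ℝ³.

No

KL = (-19, -32, 32), KM = (41, 64, -64).
KL × KM = (0, 96, 96).
The cross product is nonzero, so the points do not lie on one line.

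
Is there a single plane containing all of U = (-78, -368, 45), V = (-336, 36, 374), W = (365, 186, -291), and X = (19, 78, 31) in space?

Yes

With U as base: UV = (-258, 404, 329), UW = (443, 554, -336), UX = (97, 446, -14).
UW × UX = (142100, -26390, 143840).
UV · (UW × UX) = 0.
The scalar triple product vanishes, so the four points are coplanar.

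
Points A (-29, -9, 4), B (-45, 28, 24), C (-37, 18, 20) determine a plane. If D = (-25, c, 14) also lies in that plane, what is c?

3

Coplanarity requires AB · (AC × AD) = 0.
AB = (-16, 37, 20), AC = (-8, 27, 16); the triple product is linear in c with coefficient 96 and constant term -288.
Setting it to zero: c = 3.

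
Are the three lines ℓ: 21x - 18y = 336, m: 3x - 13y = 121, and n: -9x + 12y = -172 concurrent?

No

Intersecting ℓ and m: solving the 2×2 system gives (x, y) = (10, -7).
Substitute into n: (-9)(10) + (12)(-7) = -174.
But n requires -172 ≠ -174, so the three lines have no common point.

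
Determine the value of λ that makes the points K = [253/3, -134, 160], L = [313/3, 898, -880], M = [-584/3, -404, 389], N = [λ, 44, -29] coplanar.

80/3

Normal to plane KLM: n = (-44472, 285580, 282528); plane equation n·P = 3186288.
Requiring n·N = 3186288: (-44472)λ + (4372208) = 3186288.
So λ = 80/3.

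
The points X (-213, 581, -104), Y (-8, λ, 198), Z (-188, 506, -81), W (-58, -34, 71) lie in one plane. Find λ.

-559

Normal to plane XZW: n = (1020, -810, -3750); plane equation n·P = -297870.
Requiring n·Y = -297870: (-810)λ + (-750660) = -297870.
So λ = -559.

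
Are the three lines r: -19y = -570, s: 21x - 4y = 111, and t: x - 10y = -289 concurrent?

Yes

Lines aᵢx + bᵢy = cᵢ with pairwise distinct directions are concurrent exactly when det[aᵢ bᵢ cᵢ] = 0.
Here the determinant is 0.
It vanishes, so the lines are concurrent at (11, 30).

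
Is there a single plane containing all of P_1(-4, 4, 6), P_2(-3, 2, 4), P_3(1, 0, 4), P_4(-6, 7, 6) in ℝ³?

A normal to the plane through P_1, P_2, P_3 is n = P_1P_2 × P_1P_3 = (-4, -8, 6).
The plane has equation n·P = 20. For P_4: n·P_4 = 4.
4 ≠ 20, so P_4 is off the plane.

No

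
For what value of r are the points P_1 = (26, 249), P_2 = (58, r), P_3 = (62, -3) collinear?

25

The three points are collinear iff det[P_1P_2; P_1P_3] = 0.
This determinant is linear in r: (-36)r + (900) = 0, so r = 25.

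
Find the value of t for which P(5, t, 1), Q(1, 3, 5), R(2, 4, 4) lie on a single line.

7

Collinearity requires PQ × PR = 0; each component is linear in t.
The x-component gives (1)t + (-7) = 0, so t = 7.
The remaining components then also vanish.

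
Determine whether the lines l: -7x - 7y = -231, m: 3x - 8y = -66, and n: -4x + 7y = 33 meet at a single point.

Yes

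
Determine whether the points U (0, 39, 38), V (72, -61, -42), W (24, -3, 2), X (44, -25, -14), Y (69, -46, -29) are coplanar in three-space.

The plane through U, V, W has normal n = UV × UW = (240, 672, -624) and equation n·P = 2496.
Checking the remaining points: n·X = 2496, n·Y = 3744.
Since n·Y = 3744 ≠ 2496, Y is off the plane and the points are not all coplanar.

No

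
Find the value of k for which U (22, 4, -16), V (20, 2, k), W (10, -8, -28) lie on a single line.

Collinearity requires UV × UW = 0; each component is linear in k.
The x-component gives (12)k + (216) = 0, so k = -18.
The remaining components then also vanish.

-18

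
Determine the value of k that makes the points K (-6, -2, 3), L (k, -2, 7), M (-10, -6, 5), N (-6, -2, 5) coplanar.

Coplanarity ⇔ det[KL; KM; KN] = 0.
Expanding, this is linear in k: (-8)k + (-48) = 0.
So k = -6.

-6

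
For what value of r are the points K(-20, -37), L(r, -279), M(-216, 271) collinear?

Collinearity: (L − K) must be parallel to (M − K) = (-196, 308).
Cross-multiplying the components: (r − (-20))·(308) = (-242)·(-196).
Solving gives r = 134.

134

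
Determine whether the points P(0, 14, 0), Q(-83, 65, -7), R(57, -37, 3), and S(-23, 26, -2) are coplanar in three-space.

With P as base: PQ = (-83, 51, -7), PR = (57, -51, 3), PS = (-23, 12, -2).
PR × PS = (66, 45, -489).
PQ · (PR × PS) = 240.
Since 240 ≠ 0, the four points are not coplanar.

No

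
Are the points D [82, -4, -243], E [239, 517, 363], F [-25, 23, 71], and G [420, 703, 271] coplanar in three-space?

No

A normal to the plane through D, E, F is n = DE × DF = (147232, -114140, 59986).
The plane has equation n·P = -2047014. For G: n·G = -2146774.
-2146774 ≠ -2047014, so G is off the plane.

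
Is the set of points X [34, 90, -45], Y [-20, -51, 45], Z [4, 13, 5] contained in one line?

XY = (-54, -141, 90), XZ = (-30, -77, 50).
Comparing components 2 and 3: (-141)(50) − (90)(-77) = -120 ≠ 0, so XY and XZ are not parallel and the points are not collinear.

No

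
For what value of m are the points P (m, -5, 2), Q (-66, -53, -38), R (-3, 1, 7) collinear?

-10

Direction QR = (63, 54, 45). From the y-coordinate of P, the parameter along the line is τ = (-5 − (-53))/54 = 8/9.
Then m = (-66) + 8/9·(63) = -10.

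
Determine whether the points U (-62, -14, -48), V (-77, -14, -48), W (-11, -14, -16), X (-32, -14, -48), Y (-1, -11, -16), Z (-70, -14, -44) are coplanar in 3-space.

No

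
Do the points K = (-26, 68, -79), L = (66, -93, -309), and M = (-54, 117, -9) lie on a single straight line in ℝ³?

Yes

KL = (92, -161, -230), KM = (-28, 49, 70).
KL × KM = (0, 0, 0).
The cross product vanishes, so the three points are collinear.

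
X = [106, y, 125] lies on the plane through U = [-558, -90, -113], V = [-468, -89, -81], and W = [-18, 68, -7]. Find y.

-86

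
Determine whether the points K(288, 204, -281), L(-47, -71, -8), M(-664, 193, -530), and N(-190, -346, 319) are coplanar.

No

The four points are coplanar iff the 3×3 determinant with rows KL, KM, KN is zero.
Rows: (-335, -275, 273), (-952, -11, -249), (-478, -550, 600).
Expanding along the first row: (-335)(-143550) − (-275)(-690222) + (273)(518342) = -214434.
Nonzero ⇒ not coplanar.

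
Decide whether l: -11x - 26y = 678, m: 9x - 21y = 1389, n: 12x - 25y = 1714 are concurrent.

Intersecting l and m: solving the 2×2 system gives (x, y) = (7292/155, -7127/155).
Substitute into n: (12)(7292/155) + (-25)(-7127/155) = 265679/155.
But n requires 1714 ≠ 265679/155, so the three lines have no common point.

No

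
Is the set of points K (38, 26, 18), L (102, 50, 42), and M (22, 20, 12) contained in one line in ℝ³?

KL = (64, 24, 24), KM = (-16, -6, -6).
Each component of KM is -1/4 times the corresponding component of KL, so KM = -1/4·KL and the points are collinear.

Yes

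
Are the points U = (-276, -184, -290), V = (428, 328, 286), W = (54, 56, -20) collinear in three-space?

UV = (704, 512, 576), UW = (330, 240, 270).
Each component of UW is 15/32 times the corresponding component of UV, so UW = 15/32·UV and the points are collinear.

Yes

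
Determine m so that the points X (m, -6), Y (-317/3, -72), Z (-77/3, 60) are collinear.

-197/3

The three points are collinear iff det[XY; XZ] = 0.
This determinant is linear in m: (-132)m + (-8668) = 0, so m = -197/3.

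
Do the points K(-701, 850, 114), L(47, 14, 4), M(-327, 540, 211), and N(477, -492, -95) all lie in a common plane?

The four points are coplanar iff the 3×3 determinant with rows KL, KM, KN is zero.
Rows: (748, -836, -110), (374, -310, 97), (1178, -1342, -209).
Expanding along the first row: (748)(194964) − (-836)(-192432) + (-110)(-136728) = 0.
Zero determinant ⇒ coplanar.

Yes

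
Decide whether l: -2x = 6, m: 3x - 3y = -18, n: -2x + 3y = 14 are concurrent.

Intersecting l and m: solving the 2×2 system gives (x, y) = (-3, 3).
Substitute into n: (-2)(-3) + (3)(3) = 15.
But n requires 14 ≠ 15, so the three lines have no common point.

No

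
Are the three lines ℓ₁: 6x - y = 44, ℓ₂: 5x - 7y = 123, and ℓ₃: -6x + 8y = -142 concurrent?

Yes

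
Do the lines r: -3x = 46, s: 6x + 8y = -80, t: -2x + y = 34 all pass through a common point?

No

Intersecting r and s: solving the 2×2 system gives (x, y) = (-46/3, 3/2).
Substitute into t: (-2)(-46/3) + (1)(3/2) = 193/6.
But t requires 34 ≠ 193/6, so the three lines have no common point.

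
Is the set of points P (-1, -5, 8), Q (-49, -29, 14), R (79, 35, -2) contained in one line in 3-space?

PQ = (-48, -24, 6), PR = (80, 40, -10).
PQ × PR = (0, 0, 0).
The cross product vanishes, so the three points are collinear.

Yes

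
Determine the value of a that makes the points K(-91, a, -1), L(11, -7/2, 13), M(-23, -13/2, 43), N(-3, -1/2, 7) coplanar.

23/2

Coplanarity ⇔ det[KL; KM; KN] = 0.
Expanding, this is linear in a: (624)a + (-7176) = 0.
So a = 23/2.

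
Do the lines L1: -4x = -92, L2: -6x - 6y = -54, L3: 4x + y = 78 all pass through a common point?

Yes

Intersecting L1 and L2: solving the 2×2 system gives (x, y) = (23, -14).
Substitute into L3: (4)(23) + (1)(-14) = 78.
This equals 78, so (23, -14) lies on all three lines and they are concurrent.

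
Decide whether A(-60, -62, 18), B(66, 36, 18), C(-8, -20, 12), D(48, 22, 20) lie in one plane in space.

No

With A as base: AB = (126, 98, 0), AC = (52, 42, -6), AD = (108, 84, 2).
AC × AD = (588, -752, -168).
AB · (AC × AD) = 392.
Since 392 ≠ 0, the four points are not coplanar.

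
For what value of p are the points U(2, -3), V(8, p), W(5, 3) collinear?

9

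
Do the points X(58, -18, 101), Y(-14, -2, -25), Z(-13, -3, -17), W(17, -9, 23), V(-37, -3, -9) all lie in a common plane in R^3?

The plane through X, Y, Z has normal n = XY × XZ = (2, 450, 56) and equation n·P = -2328.
Checking the remaining points: n·W = -2728, n·V = -1928.
Since n·W = -2728 ≠ -2328, W is off the plane and the points are not all coplanar.

No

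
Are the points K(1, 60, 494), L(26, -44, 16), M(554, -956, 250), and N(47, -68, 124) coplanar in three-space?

Yes

The four points are coplanar iff the 3×3 determinant with rows KL, KM, KN is zero.
Rows: (25, -104, -478), (553, -1016, -244), (46, -128, -370).
Expanding along the first row: (25)(344688) − (-104)(-193386) + (-478)(-24048) = 0.
Zero determinant ⇒ coplanar.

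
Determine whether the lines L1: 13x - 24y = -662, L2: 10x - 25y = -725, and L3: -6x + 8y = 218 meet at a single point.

No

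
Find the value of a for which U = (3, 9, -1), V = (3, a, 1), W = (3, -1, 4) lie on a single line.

5

Direction UW = (0, -10, 5). From the z-coordinate of V, the parameter along the line is τ = (1 − (-1))/5 = 2/5.
Then a = 9 + 2/5·(-10) = 5.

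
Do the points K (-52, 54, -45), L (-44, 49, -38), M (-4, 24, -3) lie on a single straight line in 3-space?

KL = (8, -5, 7), KM = (48, -30, 42).
KL × KM = (0, 0, 0).
The cross product vanishes, so the three points are collinear.

Yes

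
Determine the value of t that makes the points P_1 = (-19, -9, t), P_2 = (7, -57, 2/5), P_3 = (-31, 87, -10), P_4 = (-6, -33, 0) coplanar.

The points are coplanar iff P_1P_2 · (P_1P_3 × P_1P_4) = 0.
Expanding, this is linear in t: (-960)t + (-384) = 0.
So t = -2/5.

-2/5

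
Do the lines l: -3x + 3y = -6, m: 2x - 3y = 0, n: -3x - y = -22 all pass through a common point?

The three lines meet at one point iff the augmented coefficient matrix [aᵢ bᵢ cᵢ] has rank < 3, i.e. its determinant vanishes.
Here the determinant is 0.
It vanishes, so the lines are concurrent at (6, 4).

Yes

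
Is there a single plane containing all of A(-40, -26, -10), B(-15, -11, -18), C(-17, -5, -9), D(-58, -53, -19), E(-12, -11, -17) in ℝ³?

No

The plane through A, B, C has normal n = AB × AC = (183, -209, 180) and equation n·P = -3686.
Checking the remaining points: n·D = -2957, n·E = -2957.
Since n·D = -2957 ≠ -3686, D is off the plane and the points are not all coplanar.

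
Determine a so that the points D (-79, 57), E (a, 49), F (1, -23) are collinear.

Collinearity: (E − D) must be parallel to (F − D) = (80, -80).
Cross-multiplying the components: (a − (-79))·(-80) = (-8)·(80).
Solving gives a = -71.

-71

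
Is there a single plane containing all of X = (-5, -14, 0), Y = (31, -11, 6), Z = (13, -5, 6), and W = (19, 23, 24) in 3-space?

The four points are coplanar iff the 3×3 determinant with rows XY, XZ, XW is zero.
Rows: (36, 3, 6), (18, 9, 6), (24, 37, 24).
Expanding along the first row: (36)(-6) − (3)(288) + (6)(450) = 1620.
Nonzero ⇒ not coplanar.

No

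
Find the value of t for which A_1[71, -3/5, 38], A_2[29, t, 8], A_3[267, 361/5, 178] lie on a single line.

-81/5

Collinearity requires A_1A_2 × A_1A_3 = 0; each component is linear in t.
The x-component gives (140)t + (2268) = 0, so t = -81/5.
The remaining components then also vanish.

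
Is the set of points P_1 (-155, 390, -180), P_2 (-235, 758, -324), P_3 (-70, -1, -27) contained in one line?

P_1P_2 = (-80, 368, -144), P_1P_3 = (85, -391, 153).
Each component of P_1P_3 is -17/16 times the corresponding component of P_1P_2, so P_1P_3 = -17/16·P_1P_2 and the points are collinear.

Yes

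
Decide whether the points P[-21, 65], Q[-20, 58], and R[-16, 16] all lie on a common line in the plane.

PQ = (1, -7), PR = (5, -49).
If collinear, PR would be a scalar multiple of PQ. But (1)·(-49) ≠ (-7)·(5) (difference -14), so they are not parallel; the points are not collinear.

No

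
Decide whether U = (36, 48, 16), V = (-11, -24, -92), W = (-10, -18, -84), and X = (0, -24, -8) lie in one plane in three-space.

The four points are coplanar iff the 3×3 determinant with rows UV, UW, UX is zero.
Rows: (-47, -72, -108), (-46, -66, -100), (-36, -72, -24).
Expanding along the first row: (-47)(-5616) − (-72)(-2496) + (-108)(936) = -16848.
Nonzero ⇒ not coplanar.

No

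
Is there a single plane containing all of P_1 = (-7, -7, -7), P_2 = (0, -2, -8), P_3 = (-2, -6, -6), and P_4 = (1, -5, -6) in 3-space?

No

A normal to the plane through P_1, P_2, P_3 is n = P_1P_2 × P_1P_3 = (6, -12, -18).
The plane has equation n·P = 168. For P_4: n·P_4 = 174.
174 ≠ 168, so P_4 is off the plane.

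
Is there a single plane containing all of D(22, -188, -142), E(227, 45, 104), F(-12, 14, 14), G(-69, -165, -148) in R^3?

With D as base: DE = (205, 233, 246), DF = (-34, 202, 156), DG = (-91, 23, -6).
DF × DG = (-4800, -14400, 17600).
DE · (DF × DG) = -9600.
Since -9600 ≠ 0, the four points are not coplanar.

No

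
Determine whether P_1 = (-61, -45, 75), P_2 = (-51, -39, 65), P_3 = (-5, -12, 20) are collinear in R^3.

No

P_1P_2 = (10, 6, -10), P_1P_3 = (56, 33, -55).
Comparing components 3 and 1: (-10)(56) − (10)(-55) = -10 ≠ 0, so P_1P_2 and P_1P_3 are not parallel and the points are not collinear.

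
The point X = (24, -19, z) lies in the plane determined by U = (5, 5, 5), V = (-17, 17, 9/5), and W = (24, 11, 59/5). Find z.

22/5

A normal to the plane is n = UV × UW = (504/5, 444/5, -360).
X lies in the plane iff n · UX = 0.
This gives (-360)z + (1584) = 0, so z = 22/5.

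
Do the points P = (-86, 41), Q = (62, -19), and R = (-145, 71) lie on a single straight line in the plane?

No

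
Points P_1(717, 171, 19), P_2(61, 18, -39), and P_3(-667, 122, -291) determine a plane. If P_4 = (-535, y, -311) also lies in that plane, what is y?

199

A normal to the plane is n = P_1P_2 × P_1P_3 = (44588, -123088, -179608).
P_4 lies in the plane iff n · P_1P_4 = 0.
This gives (-123088)y + (24494512) = 0, so y = 199.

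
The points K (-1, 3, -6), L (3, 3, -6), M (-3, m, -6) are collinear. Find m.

3

Collinearity requires KL × KM = 0; each component is linear in m.
The z-component gives (4)m + (-12) = 0, so m = 3.
The remaining components then also vanish.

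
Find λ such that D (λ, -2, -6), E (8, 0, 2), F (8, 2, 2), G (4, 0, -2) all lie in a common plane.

The points are coplanar iff DE · (DF × DG) = 0.
Expanding, this is linear in λ: (8)λ + (0) = 0.
So λ = 0.

0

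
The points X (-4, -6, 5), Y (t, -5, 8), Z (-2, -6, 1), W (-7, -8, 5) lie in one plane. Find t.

-4

Coplanarity ⇔ det[XY; XZ; XW] = 0.
Expanding, this is linear in t: (-8)t + (-32) = 0.
So t = -4.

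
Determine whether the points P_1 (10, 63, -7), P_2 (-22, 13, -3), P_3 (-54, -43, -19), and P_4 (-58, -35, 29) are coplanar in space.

Yes

A normal to the plane through P_1, P_2, P_3 is n = P_1P_2 × P_1P_3 = (1024, -640, 192).
The plane has equation n·P = -31424. For P_4: n·P_4 = -31424.
Equal, so P_4 lies in the plane and all four are coplanar.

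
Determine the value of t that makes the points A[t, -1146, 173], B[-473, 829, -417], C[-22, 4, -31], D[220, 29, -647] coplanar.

The points are coplanar iff AB · (AC × AD) = 0.
Expanding, this is linear in t: (-498550)t + (372915400) = 0.
So t = 748.

748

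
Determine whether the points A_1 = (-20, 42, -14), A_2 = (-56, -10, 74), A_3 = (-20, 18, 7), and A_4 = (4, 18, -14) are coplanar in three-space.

No

The four points are coplanar iff the 3×3 determinant with rows A_1A_2, A_1A_3, A_1A_4 is zero.
Rows: (-36, -52, 88), (0, -24, 21), (24, -24, 0).
Expanding along the first row: (-36)(504) − (-52)(-504) + (88)(576) = 6336.
Nonzero ⇒ not coplanar.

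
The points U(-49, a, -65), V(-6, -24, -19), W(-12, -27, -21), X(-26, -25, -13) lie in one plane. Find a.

-68

The points are coplanar iff UV · (UW × UX) = 0.
Expanding, this is linear in a: (-76)a + (-5168) = 0.
So a = -68.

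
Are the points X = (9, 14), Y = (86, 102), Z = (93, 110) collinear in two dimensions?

Yes

XY = (77, 88), XZ = (84, 96).
Checking proportionality: XZ = 12/11·XY, so the vectors are parallel and the points are collinear.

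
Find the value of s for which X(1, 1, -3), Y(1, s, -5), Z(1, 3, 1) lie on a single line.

0

Collinearity requires XY × XZ = 0; each component is linear in s.
The x-component gives (4)s + (0) = 0, so s = 0.
The remaining components then also vanish.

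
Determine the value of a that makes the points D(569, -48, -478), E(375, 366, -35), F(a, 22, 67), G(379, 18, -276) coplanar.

-33

Normal to plane DEG: n = (54390, -44982, 65856); plane equation n·P = 1627878.
Requiring n·F = 1627878: (54390)a + (3422748) = 1627878.
So a = -33.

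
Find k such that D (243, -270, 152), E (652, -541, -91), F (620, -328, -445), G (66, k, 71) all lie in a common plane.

Normal to plane DEF: n = (147693, 152562, 78445); plane equation n·P = 6621299.
Requiring n·G = 6621299: (152562)k + (15317333) = 6621299.
So k = -57.

-57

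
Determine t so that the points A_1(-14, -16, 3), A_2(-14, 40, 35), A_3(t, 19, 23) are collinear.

Direction A_1A_2 = (0, 56, 32). From the y-coordinate of A_3, the parameter along the line is τ = (19 − (-16))/56 = 5/8.
Then t = (-14) + 5/8·(0) = -14.

-14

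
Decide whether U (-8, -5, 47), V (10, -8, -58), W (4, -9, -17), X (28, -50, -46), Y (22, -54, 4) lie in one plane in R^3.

Yes

The plane through U, V, W has normal n = UV × UW = (-228, -108, -36) and equation n·P = 672.
Checking the remaining points: n·X = 672, n·Y = 672.
All equal 672, so all 5 points lie in one plane.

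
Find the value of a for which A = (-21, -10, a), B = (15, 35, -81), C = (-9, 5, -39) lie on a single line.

-18

Direction BC = (-24, -30, 42). From the x-coordinate of A, the parameter along the line is τ = (-21 − 15)/(-24) = 3/2.
Then a = (-81) + 3/2·(42) = -18.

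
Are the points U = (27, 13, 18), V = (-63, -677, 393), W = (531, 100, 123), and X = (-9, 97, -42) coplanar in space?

No

A normal to the plane through U, V, W is n = UV × UW = (-105075, 198450, 339930).
The plane has equation n·P = 5861565. For X: n·X = 5918265.
5918265 ≠ 5861565, so X is off the plane.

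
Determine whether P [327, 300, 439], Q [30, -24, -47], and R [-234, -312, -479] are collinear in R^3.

PQ = (-297, -324, -486), PR = (-561, -612, -918).
Each component of PR is 17/9 times the corresponding component of PQ, so PR = 17/9·PQ and the points are collinear.

Yes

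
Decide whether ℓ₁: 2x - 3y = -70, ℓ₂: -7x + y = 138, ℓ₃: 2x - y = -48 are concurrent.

No

Lines aᵢx + bᵢy = cᵢ with pairwise distinct directions are concurrent exactly when det[aᵢ bᵢ cᵢ] = 0.
Here the determinant is 10.
Nonzero, so no common point exists.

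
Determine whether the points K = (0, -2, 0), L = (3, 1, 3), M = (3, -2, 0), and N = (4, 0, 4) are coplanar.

No

With K as base: KL = (3, 3, 3), KM = (3, 0, 0), KN = (4, 2, 4).
KM × KN = (0, -12, 6).
KL · (KM × KN) = -18.
Since -18 ≠ 0, the four points are not coplanar.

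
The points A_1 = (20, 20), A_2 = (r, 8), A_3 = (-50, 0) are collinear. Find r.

-22

The three points are collinear iff det[A_1A_2; A_1A_3] = 0.
This determinant is linear in r: (-20)r + (-440) = 0, so r = -22.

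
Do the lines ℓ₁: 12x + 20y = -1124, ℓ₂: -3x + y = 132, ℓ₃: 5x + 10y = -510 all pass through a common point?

Intersecting ℓ₁ and ℓ₂: solving the 2×2 system gives (x, y) = (-941/18, -149/6).
Substitute into ℓ₃: (5)(-941/18) + (10)(-149/6) = -9175/18.
But ℓ₃ requires -510 ≠ -9175/18, so the three lines have no common point.

No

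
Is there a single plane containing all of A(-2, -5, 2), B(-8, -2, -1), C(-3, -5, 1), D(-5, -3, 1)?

With A as base: AB = (-6, 3, -3), AC = (-1, 0, -1), AD = (-3, 2, -1).
AC × AD = (2, 2, -2).
AB · (AC × AD) = 0.
The scalar triple product vanishes, so the four points are coplanar.

Yes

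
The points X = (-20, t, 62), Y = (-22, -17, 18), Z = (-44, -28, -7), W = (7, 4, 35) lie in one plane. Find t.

Coplanarity ⇔ det[XY; XZ; XW] = 0.
Expanding, this is linear in t: (351)t + (11583) = 0.
So t = -33.

-33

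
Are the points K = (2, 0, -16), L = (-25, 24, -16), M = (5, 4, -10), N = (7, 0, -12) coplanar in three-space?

Yes

A normal to the plane through K, L, M is n = KL × KM = (144, 162, -180).
The plane has equation n·P = 3168. For N: n·N = 3168.
Equal, so N lies in the plane and all four are coplanar.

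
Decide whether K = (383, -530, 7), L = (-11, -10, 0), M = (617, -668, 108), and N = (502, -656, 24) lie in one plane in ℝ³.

A normal to the plane through K, L, M is n = KL × KM = (51554, 38156, -67308).
The plane has equation n·P = -948654. For N: n·N = -765620.
-765620 ≠ -948654, so N is off the plane.

No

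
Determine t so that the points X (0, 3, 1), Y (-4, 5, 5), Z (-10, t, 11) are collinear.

8

Direction XY = (-4, 2, 4). From the x-coordinate of Z, the parameter along the line is τ = (-10 − 0)/(-4) = 5/2.
Then t = 3 + 5/2·(2) = 8.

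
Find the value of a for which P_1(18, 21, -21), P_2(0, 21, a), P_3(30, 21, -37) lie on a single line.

3

Collinearity requires P_1P_2 × P_1P_3 = 0; each component is linear in a.
The y-component gives (12)a + (-36) = 0, so a = 3.
The remaining components then also vanish.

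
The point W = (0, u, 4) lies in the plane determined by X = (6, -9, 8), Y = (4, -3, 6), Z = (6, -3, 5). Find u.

5

A normal to the plane is n = XY × XZ = (-6, -6, -12).
W lies in the plane iff n · XW = 0.
This gives (-6)u + (30) = 0, so u = 5.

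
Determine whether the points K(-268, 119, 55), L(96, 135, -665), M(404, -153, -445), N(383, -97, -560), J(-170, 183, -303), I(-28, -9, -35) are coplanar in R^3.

No

The plane through K, L, M has normal n = KL × KM = (-203840, -301840, -109760) and equation n·P = 12673360.
Checking the remaining points: n·N = 12673360, n·J = 12673360, n·I = 12265680.
Since n·I = 12265680 ≠ 12673360, I is off the plane and the points are not all coplanar.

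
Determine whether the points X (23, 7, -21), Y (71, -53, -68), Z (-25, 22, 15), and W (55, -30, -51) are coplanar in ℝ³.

No

A normal to the plane through X, Y, Z is n = XY × XZ = (-1455, 528, -2160).
The plane has equation n·P = 15591. For W: n·W = 14295.
14295 ≠ 15591, so W is off the plane.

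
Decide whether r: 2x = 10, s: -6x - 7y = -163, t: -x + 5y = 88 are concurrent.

No

The three lines meet at one point iff the augmented coefficient matrix [aᵢ bᵢ cᵢ] has rank < 3, i.e. its determinant vanishes.
Here the determinant is 28.
Nonzero, so no common point exists.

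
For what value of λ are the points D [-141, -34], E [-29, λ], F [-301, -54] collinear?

-20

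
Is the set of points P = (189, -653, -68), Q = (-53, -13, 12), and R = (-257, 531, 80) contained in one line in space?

No

PQ = (-242, 640, 80), PR = (-446, 1184, 148).
Comparing components 3 and 1: (80)(-446) − (-242)(148) = 136 ≠ 0, so PQ and PR are not parallel and the points are not collinear.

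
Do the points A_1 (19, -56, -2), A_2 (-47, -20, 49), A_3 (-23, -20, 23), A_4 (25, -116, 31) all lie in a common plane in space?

The four points are coplanar iff the 3×3 determinant with rows A_1A_2, A_1A_3, A_1A_4 is zero.
Rows: (-66, 36, 51), (-42, 36, 25), (6, -60, 33).
Expanding along the first row: (-66)(2688) − (36)(-1536) + (51)(2304) = -4608.
Nonzero ⇒ not coplanar.

No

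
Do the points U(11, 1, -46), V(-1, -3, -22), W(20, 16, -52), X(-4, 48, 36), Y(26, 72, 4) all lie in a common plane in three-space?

The plane through U, V, W has normal n = UV × UW = (-336, 144, -144) and equation n·P = 3072.
Checking the remaining points: n·X = 3072, n·Y = 1056.
Since n·Y = 1056 ≠ 3072, Y is off the plane and the points are not all coplanar.

No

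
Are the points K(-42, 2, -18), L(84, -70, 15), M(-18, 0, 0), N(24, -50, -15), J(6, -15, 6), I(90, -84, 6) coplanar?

The plane through K, L, M has normal n = KL × KM = (-1230, -1476, 1476) and equation n·P = 22140.
Checking the remaining points: n·N = 22140, n·J = 23616, n·I = 22140.
Since n·J = 23616 ≠ 22140, J is off the plane and the points are not all coplanar.

No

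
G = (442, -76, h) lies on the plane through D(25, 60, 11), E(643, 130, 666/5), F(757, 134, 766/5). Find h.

206/5

The plane through D, E, F has equation (4556/5)x + (7854/5)y − 5508z = 56440.
Substituting G: (-5508)h + (1416848/5) = 56440, so h = 206/5.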